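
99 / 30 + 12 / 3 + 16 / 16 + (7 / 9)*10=1447 / 90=16.08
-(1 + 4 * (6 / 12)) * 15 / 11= -45 / 11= -4.09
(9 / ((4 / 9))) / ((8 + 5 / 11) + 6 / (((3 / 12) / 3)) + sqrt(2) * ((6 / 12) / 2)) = 1577070 / 6265679- 9801 * sqrt(2) / 12531358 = 0.25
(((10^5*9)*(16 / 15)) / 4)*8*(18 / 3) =11520000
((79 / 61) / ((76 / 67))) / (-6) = -0.19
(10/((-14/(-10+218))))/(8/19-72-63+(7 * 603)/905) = 8941400/7818601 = 1.14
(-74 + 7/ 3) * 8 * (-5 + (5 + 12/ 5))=-1376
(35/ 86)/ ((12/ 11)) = 385/ 1032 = 0.37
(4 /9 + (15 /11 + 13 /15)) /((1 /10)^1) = 2648 /99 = 26.75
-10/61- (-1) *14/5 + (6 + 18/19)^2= 5604564/110105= 50.90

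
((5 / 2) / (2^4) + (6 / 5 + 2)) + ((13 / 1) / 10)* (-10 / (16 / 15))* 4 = -45.39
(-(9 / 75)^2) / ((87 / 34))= -102 / 18125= -0.01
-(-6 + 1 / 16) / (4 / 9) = 855 / 64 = 13.36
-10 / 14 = -5 / 7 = -0.71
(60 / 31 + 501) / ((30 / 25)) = 25985 / 62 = 419.11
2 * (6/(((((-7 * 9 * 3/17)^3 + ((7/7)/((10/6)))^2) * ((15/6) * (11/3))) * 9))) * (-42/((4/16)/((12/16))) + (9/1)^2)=245650/51558683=0.00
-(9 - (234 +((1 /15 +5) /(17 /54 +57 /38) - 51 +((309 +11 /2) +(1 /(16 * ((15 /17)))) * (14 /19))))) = 10978591 /22344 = 491.34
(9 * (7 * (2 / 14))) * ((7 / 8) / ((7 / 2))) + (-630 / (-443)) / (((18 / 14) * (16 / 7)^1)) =2.73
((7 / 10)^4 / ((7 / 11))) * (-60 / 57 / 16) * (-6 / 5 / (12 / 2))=3773 / 760000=0.00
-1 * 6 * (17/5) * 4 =-408/5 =-81.60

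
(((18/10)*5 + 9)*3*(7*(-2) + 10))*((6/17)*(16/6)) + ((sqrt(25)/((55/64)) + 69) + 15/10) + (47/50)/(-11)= -594012/4675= -127.06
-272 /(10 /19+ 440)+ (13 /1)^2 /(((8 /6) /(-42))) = -44562863 /8370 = -5324.12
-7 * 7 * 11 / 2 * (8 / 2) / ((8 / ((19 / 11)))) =-931 / 4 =-232.75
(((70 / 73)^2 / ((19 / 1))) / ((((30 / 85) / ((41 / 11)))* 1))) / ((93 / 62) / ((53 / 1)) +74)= 25858700 / 3745578243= 0.01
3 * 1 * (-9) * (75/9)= -225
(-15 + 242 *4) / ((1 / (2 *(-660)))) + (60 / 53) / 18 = -200015630 / 159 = -1257959.94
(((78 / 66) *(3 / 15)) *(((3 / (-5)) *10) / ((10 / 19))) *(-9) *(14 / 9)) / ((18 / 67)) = 115843 / 825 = 140.42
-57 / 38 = -3 / 2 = -1.50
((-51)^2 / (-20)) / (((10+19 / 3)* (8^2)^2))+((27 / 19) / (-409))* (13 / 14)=-161275833 / 31193415680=-0.01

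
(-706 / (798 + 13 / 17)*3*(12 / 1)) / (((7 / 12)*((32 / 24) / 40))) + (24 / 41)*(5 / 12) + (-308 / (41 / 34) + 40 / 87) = -641193080002 / 339054051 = -1891.12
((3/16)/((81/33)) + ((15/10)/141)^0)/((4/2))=155/288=0.54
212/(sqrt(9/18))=212 *sqrt(2)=299.81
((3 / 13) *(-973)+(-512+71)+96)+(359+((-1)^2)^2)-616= -10732 / 13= -825.54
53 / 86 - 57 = -4849 / 86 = -56.38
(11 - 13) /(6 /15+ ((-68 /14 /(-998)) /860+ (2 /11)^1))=-66087560 /19225659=-3.44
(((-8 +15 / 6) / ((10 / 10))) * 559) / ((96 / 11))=-67639 / 192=-352.29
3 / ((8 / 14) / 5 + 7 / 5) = 105 / 53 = 1.98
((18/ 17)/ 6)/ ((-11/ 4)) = -12/ 187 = -0.06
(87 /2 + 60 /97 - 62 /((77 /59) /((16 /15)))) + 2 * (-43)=-20738807 /224070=-92.56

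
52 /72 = 13 /18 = 0.72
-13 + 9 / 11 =-134 / 11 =-12.18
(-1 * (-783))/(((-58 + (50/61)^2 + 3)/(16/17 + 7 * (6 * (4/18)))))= -169632948/1145545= -148.08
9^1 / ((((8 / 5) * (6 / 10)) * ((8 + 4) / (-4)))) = -3.12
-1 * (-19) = 19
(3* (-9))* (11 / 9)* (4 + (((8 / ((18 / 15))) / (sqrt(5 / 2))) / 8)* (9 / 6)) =-132-33* sqrt(10) / 4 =-158.09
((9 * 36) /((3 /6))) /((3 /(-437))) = -94392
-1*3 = -3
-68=-68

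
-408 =-408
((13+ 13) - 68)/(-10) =21/5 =4.20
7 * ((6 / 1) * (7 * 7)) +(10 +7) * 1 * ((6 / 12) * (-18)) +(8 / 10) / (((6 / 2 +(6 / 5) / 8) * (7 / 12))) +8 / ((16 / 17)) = 562697 / 294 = 1913.94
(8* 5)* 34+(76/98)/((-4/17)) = 1356.70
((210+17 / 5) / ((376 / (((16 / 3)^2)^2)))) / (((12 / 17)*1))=37148672 / 57105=650.53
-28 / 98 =-2 / 7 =-0.29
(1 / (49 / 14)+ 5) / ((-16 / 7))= -2.31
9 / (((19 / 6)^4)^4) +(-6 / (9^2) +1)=7211036024720236703833 / 7787918166325771527387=0.93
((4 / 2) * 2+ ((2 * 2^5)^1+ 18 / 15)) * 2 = 692 / 5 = 138.40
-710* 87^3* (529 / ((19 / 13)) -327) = -310444654320 / 19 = -16339192332.63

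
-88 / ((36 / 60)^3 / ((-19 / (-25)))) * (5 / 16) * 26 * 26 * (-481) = 849470050 / 27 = 31461853.70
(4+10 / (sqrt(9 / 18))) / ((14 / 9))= 18 / 7+45 * sqrt(2) / 7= 11.66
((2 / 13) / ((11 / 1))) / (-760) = -1 / 54340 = -0.00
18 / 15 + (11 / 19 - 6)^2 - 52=-38649 / 1805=-21.41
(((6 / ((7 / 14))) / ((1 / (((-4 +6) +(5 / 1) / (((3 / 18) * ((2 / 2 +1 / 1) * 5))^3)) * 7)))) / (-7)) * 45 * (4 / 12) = -554.40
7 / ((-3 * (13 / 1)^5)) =-7 / 1113879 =-0.00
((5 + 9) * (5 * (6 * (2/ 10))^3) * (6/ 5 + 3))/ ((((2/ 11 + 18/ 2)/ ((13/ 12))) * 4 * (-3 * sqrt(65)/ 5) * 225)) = -539 * sqrt(65)/ 315625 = -0.01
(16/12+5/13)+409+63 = 18475/39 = 473.72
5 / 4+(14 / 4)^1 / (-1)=-9 / 4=-2.25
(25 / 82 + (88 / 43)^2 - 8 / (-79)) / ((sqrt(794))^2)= 55030351 / 9510390668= 0.01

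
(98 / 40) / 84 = 7 / 240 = 0.03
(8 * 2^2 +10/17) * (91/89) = 50414/1513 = 33.32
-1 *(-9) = 9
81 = 81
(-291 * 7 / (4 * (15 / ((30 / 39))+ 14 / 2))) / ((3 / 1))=-6.41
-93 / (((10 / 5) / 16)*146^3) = -93 / 389017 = -0.00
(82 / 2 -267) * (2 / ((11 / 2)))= -904 / 11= -82.18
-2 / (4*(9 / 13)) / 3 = -0.24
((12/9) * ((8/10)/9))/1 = 16/135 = 0.12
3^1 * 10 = 30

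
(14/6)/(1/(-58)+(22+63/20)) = 4060/43731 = 0.09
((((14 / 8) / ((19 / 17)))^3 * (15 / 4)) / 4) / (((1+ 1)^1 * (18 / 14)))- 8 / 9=64563839 / 126425088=0.51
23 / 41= 0.56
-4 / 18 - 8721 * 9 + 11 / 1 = -706304 / 9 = -78478.22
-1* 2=-2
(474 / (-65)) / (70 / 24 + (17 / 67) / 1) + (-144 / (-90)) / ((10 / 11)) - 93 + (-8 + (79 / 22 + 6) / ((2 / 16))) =-226111447 / 9112675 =-24.81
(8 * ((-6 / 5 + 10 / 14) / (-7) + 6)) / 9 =11896 / 2205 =5.40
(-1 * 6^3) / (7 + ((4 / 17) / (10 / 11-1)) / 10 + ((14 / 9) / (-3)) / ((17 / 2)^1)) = -495720 / 15331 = -32.33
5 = 5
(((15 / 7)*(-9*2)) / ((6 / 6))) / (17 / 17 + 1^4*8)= -30 / 7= -4.29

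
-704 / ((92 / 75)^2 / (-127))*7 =220027500 / 529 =415931.00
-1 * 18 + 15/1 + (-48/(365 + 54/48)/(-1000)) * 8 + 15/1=4393884/366125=12.00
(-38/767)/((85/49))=-1862/65195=-0.03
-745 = -745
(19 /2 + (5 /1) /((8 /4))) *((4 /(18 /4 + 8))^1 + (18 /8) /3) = 321 /25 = 12.84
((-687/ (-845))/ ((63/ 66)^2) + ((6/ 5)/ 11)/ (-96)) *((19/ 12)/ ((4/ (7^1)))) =370163567/ 149909760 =2.47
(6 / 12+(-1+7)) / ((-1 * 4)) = -13 / 8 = -1.62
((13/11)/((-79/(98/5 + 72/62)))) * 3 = -125502/134695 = -0.93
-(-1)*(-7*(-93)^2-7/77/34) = -22643083/374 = -60543.00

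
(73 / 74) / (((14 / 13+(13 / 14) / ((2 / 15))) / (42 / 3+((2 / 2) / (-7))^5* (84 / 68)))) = 1084583630 / 631491469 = 1.72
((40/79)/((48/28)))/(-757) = -70/179409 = -0.00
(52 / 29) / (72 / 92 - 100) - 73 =-2416095 / 33089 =-73.02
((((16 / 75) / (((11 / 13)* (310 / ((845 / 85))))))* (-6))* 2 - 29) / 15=-7028143 / 3623125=-1.94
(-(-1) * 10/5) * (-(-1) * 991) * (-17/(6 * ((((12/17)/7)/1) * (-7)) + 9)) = -572798/81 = -7071.58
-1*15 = -15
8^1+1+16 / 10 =53 / 5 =10.60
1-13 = -12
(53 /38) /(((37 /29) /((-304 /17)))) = -12296 /629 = -19.55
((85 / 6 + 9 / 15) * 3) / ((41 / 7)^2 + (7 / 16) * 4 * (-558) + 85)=-21707 / 420025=-0.05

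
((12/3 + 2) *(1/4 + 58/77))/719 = 927/110726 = 0.01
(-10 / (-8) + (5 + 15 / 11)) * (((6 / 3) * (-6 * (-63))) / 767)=63315 / 8437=7.50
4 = 4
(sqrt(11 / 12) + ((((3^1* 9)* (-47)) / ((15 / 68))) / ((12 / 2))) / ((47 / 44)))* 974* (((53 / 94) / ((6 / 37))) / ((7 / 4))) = -2857380944 / 1645 + 955007* sqrt(33) / 2961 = -1735156.91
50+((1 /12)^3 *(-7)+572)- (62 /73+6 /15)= 391517317 /630720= 620.75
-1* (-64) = 64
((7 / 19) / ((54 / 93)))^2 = 47089 / 116964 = 0.40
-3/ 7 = -0.43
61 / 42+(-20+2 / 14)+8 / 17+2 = -11377 / 714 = -15.93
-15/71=-0.21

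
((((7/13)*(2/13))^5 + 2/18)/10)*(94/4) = 1295915323291/4962905706564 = 0.26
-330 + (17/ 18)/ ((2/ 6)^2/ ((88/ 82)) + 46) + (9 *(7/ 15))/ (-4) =-120872117/ 365140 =-331.03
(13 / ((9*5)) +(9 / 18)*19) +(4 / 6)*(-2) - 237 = -20569 / 90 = -228.54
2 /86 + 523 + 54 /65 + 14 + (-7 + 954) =4150167 /2795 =1484.85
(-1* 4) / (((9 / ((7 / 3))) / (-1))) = 28 / 27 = 1.04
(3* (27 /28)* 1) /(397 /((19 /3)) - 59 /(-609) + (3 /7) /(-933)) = 41640723 /903684748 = 0.05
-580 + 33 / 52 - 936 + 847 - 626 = -67307 / 52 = -1294.37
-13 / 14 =-0.93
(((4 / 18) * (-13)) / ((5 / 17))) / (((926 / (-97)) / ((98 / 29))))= 2100826 / 604215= 3.48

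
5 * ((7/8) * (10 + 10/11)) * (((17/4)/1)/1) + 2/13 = 116113/572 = 202.99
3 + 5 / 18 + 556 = 10067 / 18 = 559.28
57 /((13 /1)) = 57 /13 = 4.38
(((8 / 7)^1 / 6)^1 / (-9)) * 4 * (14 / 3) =-32 / 81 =-0.40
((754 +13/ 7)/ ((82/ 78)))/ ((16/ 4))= 179.75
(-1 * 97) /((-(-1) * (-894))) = 0.11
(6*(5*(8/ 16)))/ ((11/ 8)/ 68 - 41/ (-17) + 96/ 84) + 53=778609/ 13613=57.20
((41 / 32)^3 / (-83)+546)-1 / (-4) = 1485591239 / 2719744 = 546.22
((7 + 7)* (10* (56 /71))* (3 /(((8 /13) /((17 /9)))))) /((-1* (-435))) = 43316 /18531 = 2.34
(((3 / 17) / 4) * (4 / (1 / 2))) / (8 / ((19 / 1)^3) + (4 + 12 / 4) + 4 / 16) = 164616 / 3382031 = 0.05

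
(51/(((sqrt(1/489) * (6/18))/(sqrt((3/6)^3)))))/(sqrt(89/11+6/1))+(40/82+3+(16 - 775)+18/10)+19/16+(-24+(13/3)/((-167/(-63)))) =-424453727/547760+153 * sqrt(1667490)/620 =-456.23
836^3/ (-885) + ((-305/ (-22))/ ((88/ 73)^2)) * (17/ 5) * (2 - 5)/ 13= -1294062147185219/ 1960083840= -660207.55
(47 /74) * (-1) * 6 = -141 /37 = -3.81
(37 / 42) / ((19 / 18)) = 111 / 133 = 0.83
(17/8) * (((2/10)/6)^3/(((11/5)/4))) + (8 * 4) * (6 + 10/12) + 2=26215217/118800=220.67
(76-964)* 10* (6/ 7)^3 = -1918080/ 343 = -5592.07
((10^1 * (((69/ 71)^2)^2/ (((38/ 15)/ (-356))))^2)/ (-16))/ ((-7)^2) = -200.41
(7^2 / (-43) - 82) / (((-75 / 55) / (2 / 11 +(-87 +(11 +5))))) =-556985 / 129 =-4317.71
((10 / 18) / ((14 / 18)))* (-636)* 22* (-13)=909480 / 7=129925.71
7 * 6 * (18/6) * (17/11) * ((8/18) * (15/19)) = 14280/209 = 68.33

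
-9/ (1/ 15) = -135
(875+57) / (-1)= -932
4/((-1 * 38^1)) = -2/19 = -0.11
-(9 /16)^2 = -81 /256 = -0.32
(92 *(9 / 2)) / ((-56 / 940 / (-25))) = 1216125 / 7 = 173732.14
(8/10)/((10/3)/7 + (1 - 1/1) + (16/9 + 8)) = 126/1615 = 0.08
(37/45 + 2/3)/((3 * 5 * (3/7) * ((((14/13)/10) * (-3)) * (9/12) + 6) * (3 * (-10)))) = -12194/9094275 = -0.00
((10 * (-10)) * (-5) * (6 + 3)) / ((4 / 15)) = 16875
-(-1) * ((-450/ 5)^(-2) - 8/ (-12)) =5401/ 8100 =0.67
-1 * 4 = -4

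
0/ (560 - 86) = 0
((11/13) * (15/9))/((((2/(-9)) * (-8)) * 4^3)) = 165/13312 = 0.01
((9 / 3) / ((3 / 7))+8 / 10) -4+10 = 69 / 5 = 13.80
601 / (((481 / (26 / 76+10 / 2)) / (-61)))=-7442183 / 18278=-407.17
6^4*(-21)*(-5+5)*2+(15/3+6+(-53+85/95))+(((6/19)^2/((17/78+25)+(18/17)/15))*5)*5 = -2481984257/60526343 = -41.01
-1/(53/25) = -0.47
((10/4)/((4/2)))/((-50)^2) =1/2000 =0.00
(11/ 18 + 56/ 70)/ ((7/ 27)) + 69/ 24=2329/ 280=8.32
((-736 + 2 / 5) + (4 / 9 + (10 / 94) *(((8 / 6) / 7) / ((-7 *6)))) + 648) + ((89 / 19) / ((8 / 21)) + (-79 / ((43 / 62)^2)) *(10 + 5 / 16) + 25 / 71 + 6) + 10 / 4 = -3639040348963213 / 2067975073080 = -1759.71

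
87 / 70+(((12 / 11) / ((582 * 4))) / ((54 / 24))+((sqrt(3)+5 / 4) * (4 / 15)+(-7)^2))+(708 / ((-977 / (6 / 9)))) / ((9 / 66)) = 4 * sqrt(3) / 15+30889265017 / 656749170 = 47.50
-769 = -769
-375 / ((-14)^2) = -375 / 196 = -1.91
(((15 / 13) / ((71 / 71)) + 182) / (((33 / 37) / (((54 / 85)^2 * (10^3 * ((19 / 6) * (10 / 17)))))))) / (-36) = -3012917400 / 702559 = -4288.49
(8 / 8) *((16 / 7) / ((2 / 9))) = 72 / 7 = 10.29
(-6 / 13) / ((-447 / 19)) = 38 / 1937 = 0.02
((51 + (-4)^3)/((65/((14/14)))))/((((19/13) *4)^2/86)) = -7267/14440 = -0.50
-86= -86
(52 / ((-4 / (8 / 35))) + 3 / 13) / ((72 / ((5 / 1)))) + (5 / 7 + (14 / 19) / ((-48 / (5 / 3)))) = 31021 / 62244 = 0.50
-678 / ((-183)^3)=226 / 2042829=0.00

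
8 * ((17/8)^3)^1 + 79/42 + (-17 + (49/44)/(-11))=10008749/162624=61.55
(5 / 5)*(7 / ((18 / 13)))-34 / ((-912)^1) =6967 / 1368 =5.09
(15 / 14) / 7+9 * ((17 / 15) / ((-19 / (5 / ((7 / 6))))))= -3999 / 1862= -2.15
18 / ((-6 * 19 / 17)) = -51 / 19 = -2.68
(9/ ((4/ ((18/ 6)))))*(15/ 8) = 12.66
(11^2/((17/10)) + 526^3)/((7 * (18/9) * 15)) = 412339667/595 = 693007.84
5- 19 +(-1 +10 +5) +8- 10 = -2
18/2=9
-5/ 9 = -0.56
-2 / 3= -0.67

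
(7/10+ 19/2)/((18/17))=289/30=9.63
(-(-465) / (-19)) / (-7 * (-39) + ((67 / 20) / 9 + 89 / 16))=-334800 / 3815827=-0.09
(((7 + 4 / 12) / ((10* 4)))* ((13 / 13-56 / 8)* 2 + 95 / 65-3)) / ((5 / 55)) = -5324 / 195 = -27.30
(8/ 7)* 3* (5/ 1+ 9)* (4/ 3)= 64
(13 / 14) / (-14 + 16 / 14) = -13 / 180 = -0.07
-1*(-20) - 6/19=374/19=19.68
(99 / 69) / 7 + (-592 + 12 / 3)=-94635 / 161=-587.80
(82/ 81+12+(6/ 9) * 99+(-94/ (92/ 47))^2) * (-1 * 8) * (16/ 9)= -33921.42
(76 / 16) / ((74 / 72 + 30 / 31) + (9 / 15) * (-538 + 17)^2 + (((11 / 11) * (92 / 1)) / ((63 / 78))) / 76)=3525165 / 120870927479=0.00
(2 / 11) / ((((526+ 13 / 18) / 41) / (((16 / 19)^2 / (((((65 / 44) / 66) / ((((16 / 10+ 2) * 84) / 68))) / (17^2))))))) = 641019101184 / 1112358325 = 576.27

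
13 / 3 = 4.33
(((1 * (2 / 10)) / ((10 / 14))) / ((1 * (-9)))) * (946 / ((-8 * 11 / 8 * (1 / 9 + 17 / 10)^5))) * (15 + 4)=300178872000 / 115063617043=2.61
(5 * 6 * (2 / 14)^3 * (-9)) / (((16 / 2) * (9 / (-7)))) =15 / 196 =0.08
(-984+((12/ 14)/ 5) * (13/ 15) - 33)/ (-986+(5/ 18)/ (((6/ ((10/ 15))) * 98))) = 403588332/ 391343275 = 1.03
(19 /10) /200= 19 /2000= 0.01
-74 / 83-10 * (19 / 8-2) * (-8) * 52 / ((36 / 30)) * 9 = 971026 / 83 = 11699.11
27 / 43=0.63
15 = 15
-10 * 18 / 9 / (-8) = 2.50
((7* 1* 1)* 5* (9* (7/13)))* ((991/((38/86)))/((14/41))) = 550346895/494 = 1114062.54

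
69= 69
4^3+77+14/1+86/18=1438/9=159.78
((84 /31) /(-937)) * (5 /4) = -105 /29047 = -0.00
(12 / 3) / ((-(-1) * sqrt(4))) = 2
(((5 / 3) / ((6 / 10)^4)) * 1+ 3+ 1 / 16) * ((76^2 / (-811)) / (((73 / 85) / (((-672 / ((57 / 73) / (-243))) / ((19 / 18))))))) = -21216767040 / 811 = -26161241.73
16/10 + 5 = 33/5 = 6.60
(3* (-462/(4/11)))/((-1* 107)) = 7623/214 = 35.62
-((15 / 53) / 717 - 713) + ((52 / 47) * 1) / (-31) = 13158332978 / 18455819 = 712.96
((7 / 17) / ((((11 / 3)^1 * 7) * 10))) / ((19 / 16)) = 24 / 17765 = 0.00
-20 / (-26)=10 / 13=0.77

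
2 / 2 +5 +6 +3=15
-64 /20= -16 /5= -3.20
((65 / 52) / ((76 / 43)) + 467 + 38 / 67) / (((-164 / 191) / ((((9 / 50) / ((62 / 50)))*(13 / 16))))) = -64.32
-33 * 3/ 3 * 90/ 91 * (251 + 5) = -760320/ 91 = -8355.16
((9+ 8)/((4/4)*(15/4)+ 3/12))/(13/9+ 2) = 1.23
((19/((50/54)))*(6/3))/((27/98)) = 3724/25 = 148.96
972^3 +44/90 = 41324852182/45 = 918330048.49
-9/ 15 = -3/ 5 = -0.60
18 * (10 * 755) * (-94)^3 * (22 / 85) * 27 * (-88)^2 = -103844811534520320 / 17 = -6108518325560018.82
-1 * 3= -3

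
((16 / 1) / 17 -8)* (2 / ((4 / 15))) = -900 / 17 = -52.94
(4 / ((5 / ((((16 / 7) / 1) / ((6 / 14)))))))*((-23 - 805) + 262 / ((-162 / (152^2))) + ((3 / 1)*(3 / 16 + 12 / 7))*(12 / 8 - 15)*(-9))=-1360819142 / 8505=-160002.25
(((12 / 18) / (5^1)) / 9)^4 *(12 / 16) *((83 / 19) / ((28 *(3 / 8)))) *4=2656 / 44176033125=0.00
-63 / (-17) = 63 / 17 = 3.71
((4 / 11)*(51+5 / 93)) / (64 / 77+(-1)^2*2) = 66472 / 10137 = 6.56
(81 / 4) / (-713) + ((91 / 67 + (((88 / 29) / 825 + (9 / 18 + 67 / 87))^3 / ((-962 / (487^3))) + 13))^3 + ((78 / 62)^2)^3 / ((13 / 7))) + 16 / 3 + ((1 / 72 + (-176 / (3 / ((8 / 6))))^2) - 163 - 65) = -191643788043471893481297837232900142065492285690461348053148432762600701 / 12544248889573045991560549773515493535640625000000000000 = -15277422325602043.29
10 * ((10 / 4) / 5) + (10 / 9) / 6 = 140 / 27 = 5.19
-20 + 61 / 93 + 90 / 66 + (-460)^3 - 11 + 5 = -99574752532 / 1023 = -97336023.98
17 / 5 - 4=-3 / 5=-0.60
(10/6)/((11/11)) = 1.67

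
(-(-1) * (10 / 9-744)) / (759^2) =-6686 / 5184729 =-0.00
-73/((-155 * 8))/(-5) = -73/6200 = -0.01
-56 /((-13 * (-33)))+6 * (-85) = -510.13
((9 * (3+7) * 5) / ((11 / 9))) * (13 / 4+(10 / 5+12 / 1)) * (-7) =-978075 / 22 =-44457.95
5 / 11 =0.45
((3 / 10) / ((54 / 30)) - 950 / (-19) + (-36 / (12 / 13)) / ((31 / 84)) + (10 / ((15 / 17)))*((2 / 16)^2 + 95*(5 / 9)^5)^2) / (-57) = -4.08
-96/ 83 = -1.16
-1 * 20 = -20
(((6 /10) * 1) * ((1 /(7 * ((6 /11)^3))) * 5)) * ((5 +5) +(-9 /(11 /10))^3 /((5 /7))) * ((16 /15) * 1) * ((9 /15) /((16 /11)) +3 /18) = -14001331 /11340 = -1234.69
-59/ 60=-0.98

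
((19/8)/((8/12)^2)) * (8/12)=57/16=3.56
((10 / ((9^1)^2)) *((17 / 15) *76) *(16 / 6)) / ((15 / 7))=144704 / 10935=13.23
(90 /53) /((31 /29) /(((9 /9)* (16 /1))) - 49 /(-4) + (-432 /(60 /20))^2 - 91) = 8352 /101600947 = 0.00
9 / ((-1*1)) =-9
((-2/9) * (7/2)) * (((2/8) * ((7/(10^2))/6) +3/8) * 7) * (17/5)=-755531/108000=-7.00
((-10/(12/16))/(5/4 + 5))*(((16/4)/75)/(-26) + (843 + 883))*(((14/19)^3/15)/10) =-73883758592/7523465625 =-9.82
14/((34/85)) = 35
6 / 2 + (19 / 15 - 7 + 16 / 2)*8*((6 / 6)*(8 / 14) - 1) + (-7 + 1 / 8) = -3261 / 280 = -11.65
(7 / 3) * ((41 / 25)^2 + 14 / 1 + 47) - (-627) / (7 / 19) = 24287369 / 13125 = 1850.47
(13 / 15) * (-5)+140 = 407 / 3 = 135.67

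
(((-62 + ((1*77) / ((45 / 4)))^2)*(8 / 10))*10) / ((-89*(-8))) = -30686 / 180225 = -0.17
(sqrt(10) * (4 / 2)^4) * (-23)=-368 * sqrt(10)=-1163.72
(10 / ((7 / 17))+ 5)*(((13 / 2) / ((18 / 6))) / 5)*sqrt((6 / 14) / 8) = 533*sqrt(42) / 1176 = 2.94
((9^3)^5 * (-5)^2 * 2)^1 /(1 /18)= 185302018885184100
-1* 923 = -923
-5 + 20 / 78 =-185 / 39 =-4.74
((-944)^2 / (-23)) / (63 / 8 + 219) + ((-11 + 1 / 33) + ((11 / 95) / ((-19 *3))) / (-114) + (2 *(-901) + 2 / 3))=-3406879453799 / 1717973730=-1983.08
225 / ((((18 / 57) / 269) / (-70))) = -13416375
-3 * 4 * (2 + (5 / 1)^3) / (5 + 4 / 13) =-6604 / 23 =-287.13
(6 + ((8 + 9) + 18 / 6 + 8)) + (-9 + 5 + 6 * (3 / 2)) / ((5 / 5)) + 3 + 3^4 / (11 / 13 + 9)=6429 / 128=50.23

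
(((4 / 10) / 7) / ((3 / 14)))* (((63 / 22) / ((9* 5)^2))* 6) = 28 / 12375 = 0.00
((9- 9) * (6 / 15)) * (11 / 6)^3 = 0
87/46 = 1.89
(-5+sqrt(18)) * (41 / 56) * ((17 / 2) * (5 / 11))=-17425 / 1232+10455 * sqrt(2) / 1232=-2.14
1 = 1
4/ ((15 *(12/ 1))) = 1/ 45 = 0.02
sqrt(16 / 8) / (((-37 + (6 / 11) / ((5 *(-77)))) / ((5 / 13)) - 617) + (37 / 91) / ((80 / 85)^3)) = -1127526400 *sqrt(2) / 803606094299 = -0.00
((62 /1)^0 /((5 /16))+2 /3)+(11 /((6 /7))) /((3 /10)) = 2099 /45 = 46.64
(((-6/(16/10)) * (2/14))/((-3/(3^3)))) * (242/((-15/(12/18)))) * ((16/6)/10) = -13.83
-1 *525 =-525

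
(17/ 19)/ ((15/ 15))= 17/ 19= 0.89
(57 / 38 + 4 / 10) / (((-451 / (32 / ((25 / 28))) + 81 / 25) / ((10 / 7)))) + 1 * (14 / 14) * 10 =2032190 / 209299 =9.71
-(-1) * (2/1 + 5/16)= 37/16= 2.31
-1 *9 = -9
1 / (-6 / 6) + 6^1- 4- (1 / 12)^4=20735 / 20736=1.00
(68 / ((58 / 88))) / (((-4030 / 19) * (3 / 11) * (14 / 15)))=-156332 / 81809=-1.91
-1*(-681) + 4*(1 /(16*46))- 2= 124937 /184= 679.01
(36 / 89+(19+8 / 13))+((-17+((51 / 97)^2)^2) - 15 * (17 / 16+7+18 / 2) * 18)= -3772460686339067 / 819427024936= -4603.78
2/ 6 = 1/ 3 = 0.33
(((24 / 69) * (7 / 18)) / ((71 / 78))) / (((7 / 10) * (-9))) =-1040 / 44091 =-0.02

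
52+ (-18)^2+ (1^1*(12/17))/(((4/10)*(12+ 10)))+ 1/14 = 984765/2618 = 376.15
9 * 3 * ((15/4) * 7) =2835/4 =708.75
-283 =-283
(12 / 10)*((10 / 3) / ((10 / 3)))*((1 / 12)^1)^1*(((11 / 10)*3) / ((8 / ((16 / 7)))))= 33 / 350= 0.09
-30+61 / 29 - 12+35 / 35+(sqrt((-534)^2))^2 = 8268396 / 29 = 285117.10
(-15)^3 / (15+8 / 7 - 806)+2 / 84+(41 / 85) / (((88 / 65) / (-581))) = -11736494555 / 57899688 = -202.70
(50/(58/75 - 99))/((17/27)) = -101250/125239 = -0.81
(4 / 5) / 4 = 1 / 5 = 0.20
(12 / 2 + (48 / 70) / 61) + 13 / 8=130427 / 17080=7.64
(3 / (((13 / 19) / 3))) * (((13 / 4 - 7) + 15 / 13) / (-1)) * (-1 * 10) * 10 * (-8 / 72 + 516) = -297732375 / 169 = -1761730.03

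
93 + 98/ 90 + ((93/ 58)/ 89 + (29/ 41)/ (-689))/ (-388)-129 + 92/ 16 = -74245483192369/ 2546040561480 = -29.16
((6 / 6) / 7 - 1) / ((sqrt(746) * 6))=-sqrt(746) / 5222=-0.01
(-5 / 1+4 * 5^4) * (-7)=-17465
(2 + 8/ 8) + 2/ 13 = 41/ 13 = 3.15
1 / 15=0.07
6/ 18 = 1/ 3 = 0.33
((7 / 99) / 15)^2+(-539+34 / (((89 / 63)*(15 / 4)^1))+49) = -94910233369 / 196265025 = -483.58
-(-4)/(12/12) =4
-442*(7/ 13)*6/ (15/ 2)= -952/ 5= -190.40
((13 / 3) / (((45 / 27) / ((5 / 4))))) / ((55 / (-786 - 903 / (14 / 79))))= -347.54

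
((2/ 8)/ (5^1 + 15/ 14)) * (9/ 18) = 7/ 340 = 0.02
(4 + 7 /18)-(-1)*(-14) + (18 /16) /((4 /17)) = -1391 /288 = -4.83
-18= -18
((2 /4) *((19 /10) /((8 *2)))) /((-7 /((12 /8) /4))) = -57 /17920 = -0.00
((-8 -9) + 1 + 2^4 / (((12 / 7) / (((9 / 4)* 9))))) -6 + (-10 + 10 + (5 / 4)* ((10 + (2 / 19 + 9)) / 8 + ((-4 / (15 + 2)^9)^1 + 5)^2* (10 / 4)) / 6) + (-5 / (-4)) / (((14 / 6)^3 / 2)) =1059992675999289127637948458519 / 5865543767944023281049961792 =180.72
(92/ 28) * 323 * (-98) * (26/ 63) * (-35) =13520780/ 9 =1502308.89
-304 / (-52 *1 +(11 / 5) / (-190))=288800 / 49411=5.84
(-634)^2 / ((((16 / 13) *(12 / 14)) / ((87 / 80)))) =265190471 / 640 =414360.11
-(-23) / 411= 23 / 411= 0.06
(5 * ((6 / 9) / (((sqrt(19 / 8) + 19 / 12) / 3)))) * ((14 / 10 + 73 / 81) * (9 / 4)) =1864 / 3-1864 * sqrt(38) / 19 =16.57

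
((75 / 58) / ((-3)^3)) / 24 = -25 / 12528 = -0.00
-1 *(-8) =8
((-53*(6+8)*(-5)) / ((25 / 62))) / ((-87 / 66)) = -1012088 / 145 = -6979.92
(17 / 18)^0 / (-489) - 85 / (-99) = 13822 / 16137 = 0.86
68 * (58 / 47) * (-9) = -35496 / 47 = -755.23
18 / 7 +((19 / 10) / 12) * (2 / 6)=6613 / 2520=2.62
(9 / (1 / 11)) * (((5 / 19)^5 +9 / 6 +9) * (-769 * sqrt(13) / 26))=-304549351623 * sqrt(13) / 9904396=-110866.76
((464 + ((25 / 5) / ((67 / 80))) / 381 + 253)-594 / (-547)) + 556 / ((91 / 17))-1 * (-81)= 1147365234088 / 1270657479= 902.97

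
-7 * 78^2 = -42588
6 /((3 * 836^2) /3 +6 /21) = 7 /815379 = 0.00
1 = 1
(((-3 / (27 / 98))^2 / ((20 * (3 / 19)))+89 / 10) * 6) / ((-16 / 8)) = -22573 / 162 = -139.34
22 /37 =0.59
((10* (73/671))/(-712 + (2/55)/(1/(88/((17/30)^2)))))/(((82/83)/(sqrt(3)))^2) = -2180058495/457695444976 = -0.00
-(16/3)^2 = -256/9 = -28.44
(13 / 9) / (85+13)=13 / 882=0.01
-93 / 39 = -31 / 13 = -2.38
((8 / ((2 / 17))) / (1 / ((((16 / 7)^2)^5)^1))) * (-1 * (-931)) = 1420569023086592 / 5764801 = 246421172.75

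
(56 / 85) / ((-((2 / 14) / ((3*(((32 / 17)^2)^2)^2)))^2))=-29855632041202882098543722496 / 4136201309431683820885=-7218128.38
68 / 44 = 1.55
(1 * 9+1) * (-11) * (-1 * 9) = 990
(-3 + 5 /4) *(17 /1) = -119 /4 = -29.75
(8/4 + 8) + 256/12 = 94/3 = 31.33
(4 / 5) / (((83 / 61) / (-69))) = -16836 / 415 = -40.57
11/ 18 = 0.61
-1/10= -0.10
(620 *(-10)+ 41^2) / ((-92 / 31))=140089 / 92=1522.71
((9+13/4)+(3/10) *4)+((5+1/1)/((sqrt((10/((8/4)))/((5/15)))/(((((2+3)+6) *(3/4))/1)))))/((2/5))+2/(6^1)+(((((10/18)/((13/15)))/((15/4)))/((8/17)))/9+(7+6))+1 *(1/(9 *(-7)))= 3952009/147420+33 *sqrt(15)/4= 58.76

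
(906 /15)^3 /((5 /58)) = 2556046.82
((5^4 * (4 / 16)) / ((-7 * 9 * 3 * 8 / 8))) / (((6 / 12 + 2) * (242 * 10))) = -25 / 182952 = -0.00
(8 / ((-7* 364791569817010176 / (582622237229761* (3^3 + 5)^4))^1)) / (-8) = 582622237229761 / 2435246456832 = 239.25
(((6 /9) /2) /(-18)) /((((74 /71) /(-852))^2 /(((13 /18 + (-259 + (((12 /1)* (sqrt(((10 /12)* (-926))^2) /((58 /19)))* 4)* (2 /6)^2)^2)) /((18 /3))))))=-6292030826110942439 /1678637682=-3748295950.69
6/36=1/6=0.17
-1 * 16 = -16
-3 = -3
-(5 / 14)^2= -25 / 196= -0.13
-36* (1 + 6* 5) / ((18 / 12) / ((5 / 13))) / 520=-93 / 169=-0.55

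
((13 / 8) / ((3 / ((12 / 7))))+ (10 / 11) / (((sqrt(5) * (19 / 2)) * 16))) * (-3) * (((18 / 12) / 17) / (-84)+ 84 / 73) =-3115905 / 972944-12615 * sqrt(5) / 3057824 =-3.21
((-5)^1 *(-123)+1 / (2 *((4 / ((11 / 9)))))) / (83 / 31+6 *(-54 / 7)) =-9611147 / 681336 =-14.11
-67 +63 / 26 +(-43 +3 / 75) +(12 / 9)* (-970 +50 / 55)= -1399.66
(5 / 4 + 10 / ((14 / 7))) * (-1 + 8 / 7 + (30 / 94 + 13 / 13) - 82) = -662425 / 1316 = -503.36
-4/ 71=-0.06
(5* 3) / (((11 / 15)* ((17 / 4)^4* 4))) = 14400 / 918731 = 0.02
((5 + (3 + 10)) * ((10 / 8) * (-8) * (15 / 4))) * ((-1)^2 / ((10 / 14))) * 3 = -2835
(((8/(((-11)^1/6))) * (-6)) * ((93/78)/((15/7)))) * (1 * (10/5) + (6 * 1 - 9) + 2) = 10416/715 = 14.57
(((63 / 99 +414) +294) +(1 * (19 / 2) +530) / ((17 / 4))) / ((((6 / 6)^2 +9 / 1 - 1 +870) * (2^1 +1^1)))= 156253 / 493119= 0.32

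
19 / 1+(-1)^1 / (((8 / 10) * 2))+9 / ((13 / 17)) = 3135 / 104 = 30.14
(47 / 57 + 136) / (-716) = -7799 / 40812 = -0.19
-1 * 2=-2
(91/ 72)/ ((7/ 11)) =143/ 72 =1.99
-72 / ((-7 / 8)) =576 / 7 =82.29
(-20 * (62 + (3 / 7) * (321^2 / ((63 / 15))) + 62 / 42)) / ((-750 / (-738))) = -255011144 / 1225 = -208172.36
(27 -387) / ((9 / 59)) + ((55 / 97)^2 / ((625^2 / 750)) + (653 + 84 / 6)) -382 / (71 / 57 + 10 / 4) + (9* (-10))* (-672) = 29471929798627 / 502205375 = 58685.01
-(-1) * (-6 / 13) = -6 / 13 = -0.46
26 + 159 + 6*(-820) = -4735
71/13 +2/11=807/143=5.64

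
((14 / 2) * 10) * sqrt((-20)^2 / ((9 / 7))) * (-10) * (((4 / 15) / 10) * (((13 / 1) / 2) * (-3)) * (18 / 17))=43680 * sqrt(7) / 17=6798.02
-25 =-25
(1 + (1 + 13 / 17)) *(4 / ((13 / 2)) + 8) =5264 / 221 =23.82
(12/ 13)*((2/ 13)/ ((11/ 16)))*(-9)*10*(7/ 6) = -40320/ 1859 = -21.69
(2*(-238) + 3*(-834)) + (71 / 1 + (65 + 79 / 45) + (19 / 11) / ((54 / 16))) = -4217003 / 1485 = -2839.73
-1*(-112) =112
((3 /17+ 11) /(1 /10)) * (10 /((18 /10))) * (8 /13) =760000 /1989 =382.10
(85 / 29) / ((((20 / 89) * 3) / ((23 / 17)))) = 2047 / 348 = 5.88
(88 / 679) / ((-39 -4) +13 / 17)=-748 / 243761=-0.00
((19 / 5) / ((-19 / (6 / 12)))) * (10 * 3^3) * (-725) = 19575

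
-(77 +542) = -619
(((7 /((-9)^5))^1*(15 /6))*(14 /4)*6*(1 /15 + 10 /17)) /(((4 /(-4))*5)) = 8183 /10038330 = 0.00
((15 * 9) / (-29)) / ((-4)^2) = -135 / 464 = -0.29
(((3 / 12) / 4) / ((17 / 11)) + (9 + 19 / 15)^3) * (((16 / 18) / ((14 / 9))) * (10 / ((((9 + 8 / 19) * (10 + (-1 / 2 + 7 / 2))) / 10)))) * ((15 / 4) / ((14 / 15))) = 94378028635 / 46521384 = 2028.70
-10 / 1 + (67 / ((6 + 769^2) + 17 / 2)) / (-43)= -7590792 / 759079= -10.00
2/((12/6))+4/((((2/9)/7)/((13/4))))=821/2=410.50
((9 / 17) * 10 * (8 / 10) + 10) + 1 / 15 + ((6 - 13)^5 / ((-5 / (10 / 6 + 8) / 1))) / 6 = 8307733 / 1530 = 5429.89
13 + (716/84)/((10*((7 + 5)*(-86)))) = 2817181/216720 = 13.00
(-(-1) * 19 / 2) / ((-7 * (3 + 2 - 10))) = 19 / 70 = 0.27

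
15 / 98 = 0.15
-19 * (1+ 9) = -190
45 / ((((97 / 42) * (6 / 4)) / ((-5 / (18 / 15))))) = -5250 / 97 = -54.12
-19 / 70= -0.27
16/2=8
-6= -6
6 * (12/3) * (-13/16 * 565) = -22035/2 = -11017.50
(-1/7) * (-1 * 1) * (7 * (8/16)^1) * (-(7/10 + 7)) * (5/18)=-77/72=-1.07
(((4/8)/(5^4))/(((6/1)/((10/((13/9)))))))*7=21/3250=0.01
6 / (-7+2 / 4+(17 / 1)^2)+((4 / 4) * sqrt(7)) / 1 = 12 / 565+sqrt(7) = 2.67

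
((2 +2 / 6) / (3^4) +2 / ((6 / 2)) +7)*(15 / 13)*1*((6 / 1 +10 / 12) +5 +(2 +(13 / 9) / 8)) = 4717075 / 37908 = 124.43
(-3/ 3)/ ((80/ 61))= -61/ 80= -0.76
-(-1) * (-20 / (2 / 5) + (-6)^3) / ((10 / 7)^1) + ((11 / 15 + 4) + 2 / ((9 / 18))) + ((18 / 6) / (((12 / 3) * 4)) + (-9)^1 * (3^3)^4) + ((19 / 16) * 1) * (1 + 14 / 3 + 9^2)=-382643469 / 80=-4783043.36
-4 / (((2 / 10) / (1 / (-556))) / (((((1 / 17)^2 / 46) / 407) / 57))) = 5 / 42868643334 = 0.00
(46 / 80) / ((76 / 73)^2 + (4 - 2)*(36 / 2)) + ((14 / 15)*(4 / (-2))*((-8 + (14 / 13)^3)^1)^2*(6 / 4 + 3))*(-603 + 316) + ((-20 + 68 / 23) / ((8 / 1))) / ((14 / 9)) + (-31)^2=97264861991186288649 / 877564075013600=110835.05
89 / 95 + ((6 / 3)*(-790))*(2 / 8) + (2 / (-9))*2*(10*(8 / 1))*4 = -458524 / 855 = -536.29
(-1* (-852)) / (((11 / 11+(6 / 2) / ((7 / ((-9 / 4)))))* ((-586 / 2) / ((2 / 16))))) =-2982 / 293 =-10.18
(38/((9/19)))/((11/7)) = 5054/99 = 51.05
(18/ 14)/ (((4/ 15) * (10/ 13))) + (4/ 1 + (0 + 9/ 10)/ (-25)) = 10.23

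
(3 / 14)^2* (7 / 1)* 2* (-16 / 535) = -72 / 3745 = -0.02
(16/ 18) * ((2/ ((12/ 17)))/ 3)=68/ 81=0.84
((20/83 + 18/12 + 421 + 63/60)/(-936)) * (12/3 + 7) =-7738423/1553760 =-4.98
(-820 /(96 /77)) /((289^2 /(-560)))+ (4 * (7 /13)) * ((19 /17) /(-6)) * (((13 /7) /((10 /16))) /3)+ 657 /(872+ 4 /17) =265594662149 /55730222460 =4.77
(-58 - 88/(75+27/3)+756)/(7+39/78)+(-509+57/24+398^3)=158871833321/2520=63044378.30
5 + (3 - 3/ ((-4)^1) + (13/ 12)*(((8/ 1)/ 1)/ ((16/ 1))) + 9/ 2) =331/ 24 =13.79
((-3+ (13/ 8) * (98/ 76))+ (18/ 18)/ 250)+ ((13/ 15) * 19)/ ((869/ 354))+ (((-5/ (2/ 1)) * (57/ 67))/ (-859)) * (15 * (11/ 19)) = 11077792772589/ 1900515166000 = 5.83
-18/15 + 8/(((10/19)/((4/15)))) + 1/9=667/225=2.96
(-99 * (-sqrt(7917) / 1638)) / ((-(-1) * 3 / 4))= 7.17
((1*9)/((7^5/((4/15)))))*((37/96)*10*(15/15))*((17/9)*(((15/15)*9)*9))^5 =3102122031741/67228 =46143303.86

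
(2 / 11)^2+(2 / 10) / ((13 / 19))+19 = 151994 / 7865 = 19.33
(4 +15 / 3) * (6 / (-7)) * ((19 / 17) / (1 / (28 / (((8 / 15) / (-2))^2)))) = -3394.85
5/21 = 0.24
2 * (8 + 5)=26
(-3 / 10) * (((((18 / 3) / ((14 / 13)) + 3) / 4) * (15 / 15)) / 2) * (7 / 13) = -9 / 52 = -0.17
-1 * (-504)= 504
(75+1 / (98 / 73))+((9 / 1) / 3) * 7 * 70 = 151483 / 98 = 1545.74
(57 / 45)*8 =152 / 15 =10.13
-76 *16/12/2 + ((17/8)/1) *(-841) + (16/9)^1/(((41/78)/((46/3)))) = -5272073/2952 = -1785.93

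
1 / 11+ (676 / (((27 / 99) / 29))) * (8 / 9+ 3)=279538.61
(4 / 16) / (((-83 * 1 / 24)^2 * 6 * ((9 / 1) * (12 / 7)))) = 14 / 62001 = 0.00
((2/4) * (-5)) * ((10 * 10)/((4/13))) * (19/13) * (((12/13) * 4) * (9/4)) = -9865.38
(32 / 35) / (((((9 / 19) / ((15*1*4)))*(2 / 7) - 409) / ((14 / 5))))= -17024 / 2719835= -0.01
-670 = -670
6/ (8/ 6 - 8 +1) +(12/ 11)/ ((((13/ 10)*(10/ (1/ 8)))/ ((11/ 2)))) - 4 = -4421/ 884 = -5.00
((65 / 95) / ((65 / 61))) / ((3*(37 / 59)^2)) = 212341 / 390165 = 0.54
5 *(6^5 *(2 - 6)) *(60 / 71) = -9331200 / 71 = -131425.35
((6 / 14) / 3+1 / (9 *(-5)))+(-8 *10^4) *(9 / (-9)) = 80000.12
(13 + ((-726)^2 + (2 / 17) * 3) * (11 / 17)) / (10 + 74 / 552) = 27204501660 / 808333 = 33655.07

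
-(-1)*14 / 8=7 / 4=1.75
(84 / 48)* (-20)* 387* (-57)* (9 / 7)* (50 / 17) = 49632750 / 17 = 2919573.53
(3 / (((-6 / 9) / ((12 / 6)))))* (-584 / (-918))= -292 / 51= -5.73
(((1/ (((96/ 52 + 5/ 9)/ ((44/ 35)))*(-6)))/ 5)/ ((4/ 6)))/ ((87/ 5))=-429/ 285215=-0.00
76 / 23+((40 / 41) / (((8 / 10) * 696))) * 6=181303 / 54694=3.31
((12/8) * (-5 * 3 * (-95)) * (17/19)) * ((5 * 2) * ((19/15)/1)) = 24225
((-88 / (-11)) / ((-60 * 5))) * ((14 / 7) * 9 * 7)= -3.36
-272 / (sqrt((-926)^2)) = -0.29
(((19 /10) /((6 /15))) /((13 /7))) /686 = 19 /5096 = 0.00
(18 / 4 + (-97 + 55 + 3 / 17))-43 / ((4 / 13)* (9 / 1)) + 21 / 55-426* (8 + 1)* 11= -1421342963 / 33660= -42226.47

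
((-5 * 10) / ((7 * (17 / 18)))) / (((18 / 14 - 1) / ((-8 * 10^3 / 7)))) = 3600000 / 119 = 30252.10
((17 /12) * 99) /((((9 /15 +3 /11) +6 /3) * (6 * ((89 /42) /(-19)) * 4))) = -4103715 /224992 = -18.24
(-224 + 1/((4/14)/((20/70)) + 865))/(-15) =14.93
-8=-8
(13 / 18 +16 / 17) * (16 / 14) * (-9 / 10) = -1018 / 595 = -1.71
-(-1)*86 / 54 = 43 / 27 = 1.59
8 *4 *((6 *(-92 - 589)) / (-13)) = 130752 / 13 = 10057.85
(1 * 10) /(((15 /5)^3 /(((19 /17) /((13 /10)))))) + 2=2.32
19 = 19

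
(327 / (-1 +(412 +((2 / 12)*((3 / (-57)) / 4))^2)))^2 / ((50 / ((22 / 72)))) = 706342055265792 / 182592541352995225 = 0.00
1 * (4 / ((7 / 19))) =76 / 7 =10.86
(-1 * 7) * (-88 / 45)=616 / 45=13.69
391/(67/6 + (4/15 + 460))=11730/14143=0.83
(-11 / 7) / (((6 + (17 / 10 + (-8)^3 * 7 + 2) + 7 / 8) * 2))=220 / 1000559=0.00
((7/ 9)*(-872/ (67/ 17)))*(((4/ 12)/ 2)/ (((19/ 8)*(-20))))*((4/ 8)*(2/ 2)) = 51884/ 171855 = 0.30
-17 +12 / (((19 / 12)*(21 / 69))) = 1051 / 133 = 7.90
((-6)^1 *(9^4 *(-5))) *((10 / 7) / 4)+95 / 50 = 4920883 / 70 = 70298.33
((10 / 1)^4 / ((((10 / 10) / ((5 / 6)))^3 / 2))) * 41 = 474537.04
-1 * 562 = -562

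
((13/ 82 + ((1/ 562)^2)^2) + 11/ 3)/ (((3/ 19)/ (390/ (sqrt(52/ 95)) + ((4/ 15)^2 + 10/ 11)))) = 1081731040006820917/ 45552984508330200 + 4458907831850045 * sqrt(1235)/ 12270164177328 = 12794.36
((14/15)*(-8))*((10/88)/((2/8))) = -112/33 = -3.39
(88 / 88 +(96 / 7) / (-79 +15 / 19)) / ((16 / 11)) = 0.57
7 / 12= 0.58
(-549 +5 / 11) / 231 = -862 / 363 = -2.37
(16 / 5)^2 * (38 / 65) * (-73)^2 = 51840512 / 1625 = 31901.85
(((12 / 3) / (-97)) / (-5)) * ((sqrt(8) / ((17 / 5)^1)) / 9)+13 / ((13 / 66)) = 8 * sqrt(2) / 14841+66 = 66.00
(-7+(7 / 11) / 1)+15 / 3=-1.36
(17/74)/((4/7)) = 119/296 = 0.40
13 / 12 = 1.08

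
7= 7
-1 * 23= -23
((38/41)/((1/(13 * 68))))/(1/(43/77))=1444456/3157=457.54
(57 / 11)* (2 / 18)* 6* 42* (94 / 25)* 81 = 12151944 / 275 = 44188.89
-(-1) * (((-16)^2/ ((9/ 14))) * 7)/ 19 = 25088/ 171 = 146.71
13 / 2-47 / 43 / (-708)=197933 / 30444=6.50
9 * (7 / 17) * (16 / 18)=56 / 17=3.29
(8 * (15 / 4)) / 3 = 10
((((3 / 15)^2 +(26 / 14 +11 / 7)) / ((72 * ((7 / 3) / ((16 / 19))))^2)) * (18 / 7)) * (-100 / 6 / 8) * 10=-12140 / 2600283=-0.00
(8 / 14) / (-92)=-1 / 161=-0.01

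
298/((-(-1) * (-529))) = -298/529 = -0.56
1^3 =1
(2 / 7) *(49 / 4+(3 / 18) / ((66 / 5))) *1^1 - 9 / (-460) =1123117 / 318780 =3.52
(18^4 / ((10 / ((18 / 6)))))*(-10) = -314928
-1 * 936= -936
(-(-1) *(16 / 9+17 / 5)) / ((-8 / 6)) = -233 / 60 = -3.88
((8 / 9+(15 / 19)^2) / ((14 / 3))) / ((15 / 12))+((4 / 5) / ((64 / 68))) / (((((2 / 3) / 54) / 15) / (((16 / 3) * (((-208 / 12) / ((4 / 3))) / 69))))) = -904490542 / 871815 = -1037.48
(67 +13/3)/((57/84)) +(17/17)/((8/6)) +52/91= 169885/1596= 106.44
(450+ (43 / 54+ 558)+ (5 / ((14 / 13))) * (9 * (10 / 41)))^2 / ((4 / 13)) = 3242147345783125 / 960752016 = 3374593.33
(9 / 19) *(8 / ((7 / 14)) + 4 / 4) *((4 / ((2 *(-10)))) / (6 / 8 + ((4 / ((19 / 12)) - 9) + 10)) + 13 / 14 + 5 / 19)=75721077 / 8212750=9.22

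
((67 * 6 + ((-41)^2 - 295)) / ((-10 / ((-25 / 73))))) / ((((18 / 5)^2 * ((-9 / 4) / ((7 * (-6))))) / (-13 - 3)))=-8344000 / 5913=-1411.13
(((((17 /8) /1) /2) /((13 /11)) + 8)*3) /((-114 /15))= -27765 /7904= -3.51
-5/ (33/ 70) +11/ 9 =-929/ 99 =-9.38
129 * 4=516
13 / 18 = 0.72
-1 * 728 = -728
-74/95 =-0.78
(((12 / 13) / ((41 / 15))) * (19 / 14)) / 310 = 171 / 115661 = 0.00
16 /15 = 1.07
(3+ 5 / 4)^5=1419857 / 1024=1386.58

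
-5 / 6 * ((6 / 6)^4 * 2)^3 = -20 / 3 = -6.67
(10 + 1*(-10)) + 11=11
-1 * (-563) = 563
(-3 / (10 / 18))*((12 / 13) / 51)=-108 / 1105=-0.10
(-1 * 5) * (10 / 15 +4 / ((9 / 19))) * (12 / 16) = -205 / 6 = -34.17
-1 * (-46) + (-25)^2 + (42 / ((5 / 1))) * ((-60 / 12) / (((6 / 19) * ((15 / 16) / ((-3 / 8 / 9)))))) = 30461 / 45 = 676.91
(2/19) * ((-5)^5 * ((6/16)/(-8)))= 9375/608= 15.42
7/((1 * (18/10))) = 35/9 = 3.89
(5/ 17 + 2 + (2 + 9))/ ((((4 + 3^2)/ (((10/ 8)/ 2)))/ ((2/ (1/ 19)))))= 10735/ 442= 24.29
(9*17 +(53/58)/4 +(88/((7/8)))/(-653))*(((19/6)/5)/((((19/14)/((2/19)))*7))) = 162331151/151117260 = 1.07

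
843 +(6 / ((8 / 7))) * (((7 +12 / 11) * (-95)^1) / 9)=52091 / 132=394.63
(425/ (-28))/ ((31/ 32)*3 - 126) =3400/ 27573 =0.12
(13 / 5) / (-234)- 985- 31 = -91441 / 90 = -1016.01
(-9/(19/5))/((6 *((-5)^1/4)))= 6/19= 0.32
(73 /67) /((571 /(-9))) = -0.02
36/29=1.24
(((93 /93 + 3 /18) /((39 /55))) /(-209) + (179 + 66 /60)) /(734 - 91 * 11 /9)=2001724 /6922175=0.29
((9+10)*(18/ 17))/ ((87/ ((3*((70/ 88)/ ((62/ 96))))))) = 143640/ 168113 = 0.85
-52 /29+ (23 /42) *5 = 0.94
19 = 19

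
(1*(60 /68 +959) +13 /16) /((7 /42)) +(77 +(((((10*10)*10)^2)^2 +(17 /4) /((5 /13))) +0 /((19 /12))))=680000003979509 /680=1000000005852.22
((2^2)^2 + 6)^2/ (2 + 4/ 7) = 1694/ 9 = 188.22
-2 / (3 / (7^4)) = -4802 / 3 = -1600.67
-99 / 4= -24.75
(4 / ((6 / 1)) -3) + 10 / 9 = -11 / 9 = -1.22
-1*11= -11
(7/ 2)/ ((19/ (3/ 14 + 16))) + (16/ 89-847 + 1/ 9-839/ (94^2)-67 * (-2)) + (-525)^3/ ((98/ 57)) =-2829516206799892/ 33618771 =-84164772.32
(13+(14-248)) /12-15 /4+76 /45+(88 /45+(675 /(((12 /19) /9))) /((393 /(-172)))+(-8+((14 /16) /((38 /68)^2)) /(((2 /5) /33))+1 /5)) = -34091188733 /8512380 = -4004.90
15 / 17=0.88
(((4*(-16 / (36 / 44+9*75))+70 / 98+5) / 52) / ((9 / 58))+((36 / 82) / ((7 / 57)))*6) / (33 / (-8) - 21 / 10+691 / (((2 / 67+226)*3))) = -4.25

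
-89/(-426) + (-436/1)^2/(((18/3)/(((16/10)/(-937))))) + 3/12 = -53.64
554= 554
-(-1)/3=1/3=0.33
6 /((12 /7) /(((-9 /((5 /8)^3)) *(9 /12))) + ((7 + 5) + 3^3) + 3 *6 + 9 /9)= 0.10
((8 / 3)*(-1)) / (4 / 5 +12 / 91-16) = 455 / 2571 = 0.18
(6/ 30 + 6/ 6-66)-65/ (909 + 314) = -396577/ 6115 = -64.85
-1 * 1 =-1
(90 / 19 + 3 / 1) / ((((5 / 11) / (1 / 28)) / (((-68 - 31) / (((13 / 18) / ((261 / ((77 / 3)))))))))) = -2092959 / 2470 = -847.35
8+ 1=9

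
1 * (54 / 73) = 54 / 73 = 0.74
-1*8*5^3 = -1000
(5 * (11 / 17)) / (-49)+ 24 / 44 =4393 / 9163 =0.48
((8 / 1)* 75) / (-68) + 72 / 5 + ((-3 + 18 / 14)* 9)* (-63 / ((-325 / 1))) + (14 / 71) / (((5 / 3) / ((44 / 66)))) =1045246 / 392275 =2.66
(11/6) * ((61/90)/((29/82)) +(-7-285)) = -4164149/7830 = -531.82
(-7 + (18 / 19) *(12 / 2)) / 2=-25 / 38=-0.66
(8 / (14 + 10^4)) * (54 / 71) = 72 / 118499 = 0.00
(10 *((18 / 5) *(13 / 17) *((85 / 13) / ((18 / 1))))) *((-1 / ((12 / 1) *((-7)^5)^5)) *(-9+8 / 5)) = -37 / 8046411717983789404842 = -0.00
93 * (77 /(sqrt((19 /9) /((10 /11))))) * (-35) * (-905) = 61861275 * sqrt(2090) /19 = 148846425.25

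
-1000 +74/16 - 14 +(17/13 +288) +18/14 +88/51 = -26622859/37128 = -717.06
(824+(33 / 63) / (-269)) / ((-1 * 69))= -4654765 / 389781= -11.94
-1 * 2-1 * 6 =-8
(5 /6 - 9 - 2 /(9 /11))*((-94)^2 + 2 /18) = -15189275 /162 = -93760.96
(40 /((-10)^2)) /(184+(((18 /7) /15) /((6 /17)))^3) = 17150 /7893913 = 0.00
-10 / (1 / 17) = -170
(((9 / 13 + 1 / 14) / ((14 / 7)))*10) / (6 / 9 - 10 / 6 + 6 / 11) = -1529 / 182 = -8.40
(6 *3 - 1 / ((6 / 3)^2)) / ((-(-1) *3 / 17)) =100.58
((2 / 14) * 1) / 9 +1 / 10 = 73 / 630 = 0.12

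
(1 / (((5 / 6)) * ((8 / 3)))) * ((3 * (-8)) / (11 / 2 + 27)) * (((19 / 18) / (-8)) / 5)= 57 / 6500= 0.01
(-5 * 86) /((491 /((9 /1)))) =-3870 /491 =-7.88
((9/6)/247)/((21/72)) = 36/1729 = 0.02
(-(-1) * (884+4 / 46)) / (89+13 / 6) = 122004 / 12581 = 9.70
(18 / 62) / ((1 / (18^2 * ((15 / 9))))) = 4860 / 31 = 156.77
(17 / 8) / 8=17 / 64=0.27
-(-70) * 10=700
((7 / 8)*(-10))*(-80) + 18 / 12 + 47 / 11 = 15527 / 22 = 705.77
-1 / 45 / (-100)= 1 / 4500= 0.00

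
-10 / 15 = -2 / 3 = -0.67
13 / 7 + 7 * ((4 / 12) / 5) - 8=-596 / 105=-5.68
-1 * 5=-5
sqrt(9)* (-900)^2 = 2430000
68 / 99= 0.69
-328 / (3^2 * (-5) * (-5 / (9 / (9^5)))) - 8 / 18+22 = 31820522 / 1476225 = 21.56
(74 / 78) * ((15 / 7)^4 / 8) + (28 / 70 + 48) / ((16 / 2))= 10675421 / 1248520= 8.55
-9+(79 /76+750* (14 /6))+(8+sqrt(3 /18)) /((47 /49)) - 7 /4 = 49* sqrt(6) /282+3123053 /1786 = 1749.06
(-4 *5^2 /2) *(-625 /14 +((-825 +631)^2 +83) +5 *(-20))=-13151025 /7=-1878717.86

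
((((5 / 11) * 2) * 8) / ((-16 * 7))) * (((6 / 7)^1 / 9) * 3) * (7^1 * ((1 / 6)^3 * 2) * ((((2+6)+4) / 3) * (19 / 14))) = -95 / 14553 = -0.01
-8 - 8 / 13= -112 / 13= -8.62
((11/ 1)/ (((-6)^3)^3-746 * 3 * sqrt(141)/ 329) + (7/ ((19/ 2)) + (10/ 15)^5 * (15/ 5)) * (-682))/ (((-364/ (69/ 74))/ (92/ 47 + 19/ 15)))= 1462058196002525261596709/ 229321327674222705129390-9326119 * sqrt(141)/ 1532640452292215238960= 6.38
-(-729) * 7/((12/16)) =6804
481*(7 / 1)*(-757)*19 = -48427561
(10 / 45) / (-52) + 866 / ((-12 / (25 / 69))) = -23458 / 897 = -26.15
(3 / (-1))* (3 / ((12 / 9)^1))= -27 / 4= -6.75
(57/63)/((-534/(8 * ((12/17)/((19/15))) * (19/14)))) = -760/74137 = -0.01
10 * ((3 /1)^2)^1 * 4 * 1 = 360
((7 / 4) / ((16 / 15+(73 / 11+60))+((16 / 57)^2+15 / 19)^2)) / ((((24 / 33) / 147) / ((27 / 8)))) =177432812348715 / 10174648655872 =17.44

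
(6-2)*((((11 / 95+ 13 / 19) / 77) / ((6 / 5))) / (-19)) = -8 / 4389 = -0.00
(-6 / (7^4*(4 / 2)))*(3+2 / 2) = -12 / 2401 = -0.00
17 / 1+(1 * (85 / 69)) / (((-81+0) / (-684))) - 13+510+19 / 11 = 3593993 / 6831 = 526.13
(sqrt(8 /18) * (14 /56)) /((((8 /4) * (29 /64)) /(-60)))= -320 /29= -11.03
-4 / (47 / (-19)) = 1.62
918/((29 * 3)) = 306/29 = 10.55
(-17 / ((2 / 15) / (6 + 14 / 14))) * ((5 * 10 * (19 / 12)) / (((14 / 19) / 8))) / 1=-767125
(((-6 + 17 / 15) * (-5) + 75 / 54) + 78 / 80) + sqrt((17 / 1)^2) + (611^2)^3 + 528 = 52029213562955732.70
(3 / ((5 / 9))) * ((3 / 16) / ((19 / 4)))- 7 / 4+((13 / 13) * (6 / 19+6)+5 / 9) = 4561 / 855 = 5.33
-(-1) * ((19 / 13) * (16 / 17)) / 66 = 152 / 7293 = 0.02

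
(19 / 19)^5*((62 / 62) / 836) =1 / 836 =0.00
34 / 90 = 0.38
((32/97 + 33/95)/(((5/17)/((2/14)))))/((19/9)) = 954873/6127975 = 0.16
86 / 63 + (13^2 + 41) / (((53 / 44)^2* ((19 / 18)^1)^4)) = 2720261846534 / 23062516407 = 117.95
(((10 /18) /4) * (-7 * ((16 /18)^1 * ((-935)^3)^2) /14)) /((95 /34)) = -22716874683704781250 /1539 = -14760802263615842.27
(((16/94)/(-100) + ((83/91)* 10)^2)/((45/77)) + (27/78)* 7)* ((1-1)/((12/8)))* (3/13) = 0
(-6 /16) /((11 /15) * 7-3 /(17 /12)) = -765 /6152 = -0.12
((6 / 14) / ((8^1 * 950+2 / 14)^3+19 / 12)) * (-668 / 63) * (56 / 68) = -261856 / 30717760811549393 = -0.00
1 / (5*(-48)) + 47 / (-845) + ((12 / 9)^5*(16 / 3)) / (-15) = -46070161 / 29568240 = -1.56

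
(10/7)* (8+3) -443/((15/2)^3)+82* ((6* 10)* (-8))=-929533558/23625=-39345.34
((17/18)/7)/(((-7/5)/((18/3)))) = -85/147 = -0.58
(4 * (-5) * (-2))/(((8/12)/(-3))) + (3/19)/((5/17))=-17049/95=-179.46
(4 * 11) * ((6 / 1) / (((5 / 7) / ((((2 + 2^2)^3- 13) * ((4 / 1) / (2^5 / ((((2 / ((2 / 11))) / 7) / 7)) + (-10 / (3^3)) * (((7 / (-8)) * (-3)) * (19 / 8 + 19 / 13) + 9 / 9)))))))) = 185399165952 / 85525855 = 2167.76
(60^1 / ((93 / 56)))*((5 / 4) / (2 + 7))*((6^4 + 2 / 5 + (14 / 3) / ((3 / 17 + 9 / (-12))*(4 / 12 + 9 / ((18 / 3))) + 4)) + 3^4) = 2322482680 / 335637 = 6919.63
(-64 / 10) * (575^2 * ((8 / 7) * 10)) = -169280000 / 7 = -24182857.14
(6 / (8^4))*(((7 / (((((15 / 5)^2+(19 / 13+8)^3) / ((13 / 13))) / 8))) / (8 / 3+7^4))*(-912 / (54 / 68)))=-4967417 / 108490360320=-0.00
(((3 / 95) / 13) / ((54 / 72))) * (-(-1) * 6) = 24 / 1235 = 0.02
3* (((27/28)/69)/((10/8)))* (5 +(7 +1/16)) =5211/12880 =0.40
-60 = -60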